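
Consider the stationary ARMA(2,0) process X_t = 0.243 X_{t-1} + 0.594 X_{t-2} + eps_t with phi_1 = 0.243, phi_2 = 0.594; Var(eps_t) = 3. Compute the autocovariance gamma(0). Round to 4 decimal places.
\gamma(0) = 7.2232

Multiply the model equation by X_{t-k} and take expectations. With theta_0 = psi_0 = 1 and psi_j the MA(infinity) weights, this gives
  gamma(k) - sum_i phi_i gamma(k-i) = c_k,
  c_k = sigma^2 * sum_{j=k..q} theta_j psi_{j-k}   (c_k = 0 for k > q),
using gamma(-m) = gamma(m).
Pure AR (q = 0): c_0 = sigma^2 = 3, c_k = 0 for k >= 1.
Equations for k = 0, 1, 2 (AR order 2, c_2 = 0):
  (E0) gamma(0) = phi_1 gamma(1) + phi_2 gamma(2) + c_0
  (E1) gamma(1) = phi_1 gamma(0) + phi_2 gamma(1) + c_1
  (E2) gamma(2) = phi_1 gamma(1) + phi_2 gamma(0)
From (E1): gamma(1) = A gamma(0) + B with
  A = phi_1 / (1 - phi_2) = 0.243 / 0.406 = 0.598522,   B = c_1 / (1 - phi_2) = 0 / 0.406 = 0.
Insert (E2) into (E0): gamma(0) (1 - phi_2^2) = phi_1 (1 + phi_2) gamma(1) + c_0.
  phi_1 (1 + phi_2) = (0.243)(1.594) = 0.387342,   1 - phi_2^2 = 0.647164.
Replace gamma(1) by A gamma(0) + B and collect gamma(0):
  gamma(0) [0.647164 - (0.387342)(0.598522)] = c_0 = 3
  gamma(0) * 0.415331 = 3
  gamma(0) = 3 / 0.415331 = 7.223151.
Therefore gamma(0) = 7.2232 (to 4 decimal places).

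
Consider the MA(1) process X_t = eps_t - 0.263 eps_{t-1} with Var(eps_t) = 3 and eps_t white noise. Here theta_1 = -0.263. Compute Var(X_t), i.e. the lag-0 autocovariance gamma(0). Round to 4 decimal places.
\gamma(0) = 3.2075

For an MA(q) process X_t = eps_t + sum_i theta_i eps_{t-i} with
Var(eps_t) = sigma^2, the variance is
  gamma(0) = sigma^2 * (1 + sum_i theta_i^2).
  sum_i theta_i^2 = (-0.263)^2 = 0.069169.
  gamma(0) = 3 * (1 + 0.069169) = 3 * 1.069169 = 3.207507, which rounds to 3.2075.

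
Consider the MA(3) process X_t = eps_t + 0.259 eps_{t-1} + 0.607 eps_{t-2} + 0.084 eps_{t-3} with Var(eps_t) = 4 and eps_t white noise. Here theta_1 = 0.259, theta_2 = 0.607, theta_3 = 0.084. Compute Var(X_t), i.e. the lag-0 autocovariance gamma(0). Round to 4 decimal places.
\gamma(0) = 5.7703

For an MA(q) process X_t = eps_t + sum_i theta_i eps_{t-i} with
Var(eps_t) = sigma^2, the variance is
  gamma(0) = sigma^2 * (1 + sum_i theta_i^2).
  sum_i theta_i^2 = (0.259)^2 + (0.607)^2 + (0.084)^2 = 0.067081 + 0.368449 + 0.007056 = 0.442586.
  gamma(0) = 4 * (1 + 0.442586) = 4 * 1.442586 = 5.770344, which rounds to 5.7703.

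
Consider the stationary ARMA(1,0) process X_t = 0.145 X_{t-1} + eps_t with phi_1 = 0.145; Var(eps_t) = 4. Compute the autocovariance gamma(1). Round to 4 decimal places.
\gamma(1) = 0.5925

Multiply the model equation by X_{t-k} and take expectations. With theta_0 = psi_0 = 1 and psi_j the MA(infinity) weights, this gives
  gamma(k) - sum_i phi_i gamma(k-i) = c_k,
  c_k = sigma^2 * sum_{j=k..q} theta_j psi_{j-k}   (c_k = 0 for k > q),
using gamma(-m) = gamma(m).
Pure AR (q = 0): c_0 = sigma^2 = 4, c_k = 0 for k >= 1.
Equations for k = 0 and k = 1 (AR order 1):
  gamma(0) = phi_1 gamma(1) + c_0
  gamma(1) = phi_1 gamma(0) + c_1
Substituting the second into the first: gamma(0) (1 - phi_1^2) = c_0 + phi_1 c_1, so
  gamma(0) = c_0 / (1 - phi_1^2) = 4 / (1 - (0.145)^2) = 4 / 0.978975 = 4.085906.
  gamma(1) = phi_1 gamma(0) = (0.145)(4.085906) = 0.592456.
Therefore gamma(1) = 0.5925 (to 4 decimal places).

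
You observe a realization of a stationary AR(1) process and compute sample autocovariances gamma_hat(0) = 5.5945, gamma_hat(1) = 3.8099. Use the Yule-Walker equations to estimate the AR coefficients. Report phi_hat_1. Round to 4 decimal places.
\hat\phi_{1} = 0.6810

The Yule-Walker equations for an AR(p) process read, in matrix form,
  Gamma_p phi = r_p,   with   (Gamma_p)_{ij} = gamma(|i - j|),
                       (r_p)_i = gamma(i),   i,j = 1..p.
Substitute the sample gammas (Toeplitz matrix and right-hand side of size 1):
  Gamma_p = [[5.5945]]
  r_p     = [3.8099]
With p = 1 this is the single equation gamma(0) phi_1 = gamma(1):
  phi_hat_1 = gamma(1) / gamma(0) = 3.8099 / 5.5945 = 0.6810.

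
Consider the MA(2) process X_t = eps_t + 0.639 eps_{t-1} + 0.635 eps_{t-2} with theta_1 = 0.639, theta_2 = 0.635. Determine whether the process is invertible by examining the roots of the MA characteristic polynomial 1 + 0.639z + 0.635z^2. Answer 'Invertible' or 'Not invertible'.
\text{Invertible}

The MA(q) characteristic polynomial is P(z) = 1 + 0.639z + 0.635z^2.
Invertibility requires all roots to lie outside the unit circle, i.e. |z| > 1 for every root.
Set 1 + (0.639) z + (0.635) z^2 = 0, i.e. a z^2 + b z + c = 0 with a = 0.635, b = 0.639, c = 1.
Discriminant D = b^2 - 4ac = (0.639)^2 - 4*(0.635)*1 = 0.408321 - (2.54) = -2.131679.
D < 0, so the roots are the complex-conjugate pair z = (-b +/- i sqrt(-D)) / (2a) = -0.5031 +/- 1.1496i.
For a conjugate pair |z|^2 = z * conj(z) = (product of roots) = c/a = 1/(0.635) = 1.574803, so |z| = sqrt(1.574803) = 1.2549 for both roots.
Moduli of all roots: 1.2549, 1.2549.
All moduli strictly greater than 1? Yes.
Verdict: Invertible.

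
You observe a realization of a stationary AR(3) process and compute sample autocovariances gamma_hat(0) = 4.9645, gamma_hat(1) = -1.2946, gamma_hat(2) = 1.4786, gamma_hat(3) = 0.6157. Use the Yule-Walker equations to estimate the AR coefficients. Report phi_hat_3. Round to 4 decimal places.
\hat\phi_{3} = 0.2820

The Yule-Walker equations for an AR(p) process read, in matrix form,
  Gamma_p phi = r_p,   with   (Gamma_p)_{ij} = gamma(|i - j|),
                       (r_p)_i = gamma(i),   i,j = 1..p.
Substitute the sample gammas (Toeplitz matrix and right-hand side of size 3):
  Gamma_p = [[4.9645, -1.2946, 1.4786], [-1.2946, 4.9645, -1.2946], [1.4786, -1.2946, 4.9645]]
  r_p     = [-1.2946, 1.4786, 0.6157]
Written out (R1..R3):
  (R1) 4.9645 phi_1 - 1.2946 phi_2 + 1.4786 phi_3 = -1.2946
  (R2) -1.2946 phi_1 + 4.9645 phi_2 - 1.2946 phi_3 = 1.4786
  (R3) 1.4786 phi_1 - 1.2946 phi_2 + 4.9645 phi_3 = 0.6157
Gaussian elimination:
  R2 <- R2 - (-1.2946/4.9645) R1 = R2 - (-0.260771) R1:  4.626905 phi_2 - 0.909023 phi_3 = 1.141005
  R3 <- R3 - (1.4786/4.9645) R1 = R3 - (0.297835) R1:  -0.909023 phi_2 + 4.524122 phi_3 = 1.001277
  R3 <- R3 - (-0.909023/4.626905) R2 = R3 - (-0.196465) R2:  4.345531 phi_3 = 1.225444
Back-substitution:
  phi_hat_3 = 1.225444 / 4.345531 = 0.282001
  phi_hat_2 = (1.141005 - (-0.909023)(0.282001)) / 4.626905 = 0.302005
  phi_hat_1 = (-1.2946 - (-1.2946)(0.302005) - (1.4786)(0.282001)) / 4.9645 = -0.266007
So phi_hat = [-0.2660, 0.3020, 0.2820].
Therefore phi_hat_3 = 0.2820.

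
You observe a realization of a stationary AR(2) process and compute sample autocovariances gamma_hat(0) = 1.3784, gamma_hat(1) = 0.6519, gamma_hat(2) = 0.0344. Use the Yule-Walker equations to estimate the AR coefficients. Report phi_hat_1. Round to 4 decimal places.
\hat\phi_{1} = 0.5940

The Yule-Walker equations for an AR(p) process read, in matrix form,
  Gamma_p phi = r_p,   with   (Gamma_p)_{ij} = gamma(|i - j|),
                       (r_p)_i = gamma(i),   i,j = 1..p.
Substitute the sample gammas (Toeplitz matrix and right-hand side of size 2):
  Gamma_p = [[1.3784, 0.6519], [0.6519, 1.3784]]
  r_p     = [0.6519, 0.0344]
Written out:
  1.3784 phi_1 + 0.6519 phi_2 = 0.6519
  0.6519 phi_1 + 1.3784 phi_2 = 0.0344
Solve by Cramer's rule:
  det = gamma(0)^2 - gamma(1)^2 = (1.3784)^2 - (0.6519)^2 = 1.89998656 - 0.42497361 = 1.47501295
  phi_hat_1 = [gamma(1) gamma(0) - gamma(1) gamma(2)] / det = [(0.6519)(1.3784) - (0.6519)(0.0344)] / 1.47501295 = 0.8761536 / 1.47501295 = 0.594
  phi_hat_2 = [gamma(0) gamma(2) - gamma(1)^2] / det = [(1.3784)(0.0344) - (0.6519)^2] / 1.47501295 = -0.37755665 / 1.47501295 = -0.256
So phi_hat = [0.5940, -0.2560].
Therefore phi_hat_1 = 0.5940.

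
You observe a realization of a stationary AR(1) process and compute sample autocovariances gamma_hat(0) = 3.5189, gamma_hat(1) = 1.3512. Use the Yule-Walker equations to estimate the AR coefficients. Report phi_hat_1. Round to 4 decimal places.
\hat\phi_{1} = 0.3840

The Yule-Walker equations for an AR(p) process read, in matrix form,
  Gamma_p phi = r_p,   with   (Gamma_p)_{ij} = gamma(|i - j|),
                       (r_p)_i = gamma(i),   i,j = 1..p.
Substitute the sample gammas (Toeplitz matrix and right-hand side of size 1):
  Gamma_p = [[3.5189]]
  r_p     = [1.3512]
With p = 1 this is the single equation gamma(0) phi_1 = gamma(1):
  phi_hat_1 = gamma(1) / gamma(0) = 1.3512 / 3.5189 = 0.3840.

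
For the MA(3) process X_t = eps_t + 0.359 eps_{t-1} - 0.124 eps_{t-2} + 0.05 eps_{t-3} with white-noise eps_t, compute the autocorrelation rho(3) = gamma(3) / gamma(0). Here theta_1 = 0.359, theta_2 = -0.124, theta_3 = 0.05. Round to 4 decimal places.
\rho(3) = 0.0436

For an MA(q) process with theta_0 = 1, the autocovariance is
  gamma(k) = sigma^2 * sum_{i=0..q-k} theta_i * theta_{i+k},
and rho(k) = gamma(k) / gamma(0). Sigma^2 cancels.
  numerator   = (1)*(0.05) = 0.05.
  denominator = (1)^2 + (0.359)^2 + (-0.124)^2 + (0.05)^2 = 1.146757.
  rho(3) = 0.05 / 1.146757 = 0.0436.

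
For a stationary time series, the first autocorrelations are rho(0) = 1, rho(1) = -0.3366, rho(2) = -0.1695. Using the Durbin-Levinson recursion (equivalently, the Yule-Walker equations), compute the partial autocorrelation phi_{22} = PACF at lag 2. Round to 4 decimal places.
\phi_{22} = -0.3189

The PACF at lag k is phi_{kk}, the last component of the solution
to the Yule-Walker system G_k phi = r_k where
  (G_k)_{ij} = rho(|i - j|), (r_k)_i = rho(i), i,j = 1..k.
Equivalently, Durbin-Levinson gives phi_{kk} iteratively:
  phi_{11} = rho(1)
  phi_{kk} = [rho(k) - sum_{j=1..k-1} phi_{k-1,j} rho(k-j)]
            / [1 - sum_{j=1..k-1} phi_{k-1,j} rho(j)],
  phi_{k,j} = phi_{k-1,j} - phi_{kk} phi_{k-1,k-j},  j = 1..k-1.
Step k = 1:
  phi_11 = rho(1) = -0.3366.
Step k = 2:
  phi_22 = [rho(2) - phi_11 rho(1)] / [1 - phi_11 rho(1)] = [-0.1695 - (-0.3366)(-0.3366)] / [1 - (-0.3366)(-0.3366)]
         = -0.28279956 / 0.88670044 = -0.3189.
Therefore phi_{22} = -0.3189.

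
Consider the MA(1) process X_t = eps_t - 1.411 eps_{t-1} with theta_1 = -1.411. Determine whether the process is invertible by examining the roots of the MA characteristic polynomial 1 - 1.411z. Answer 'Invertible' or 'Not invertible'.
\text{Not invertible}

The MA(q) characteristic polynomial is P(z) = 1 - 1.411z.
Invertibility requires all roots to lie outside the unit circle, i.e. |z| > 1 for every root.
This is linear in z: 1 + (-1.411) z = 0  =>  z = -1/(-1.411) = 0.708717,  |z| = 0.708717.
Moduli of all roots: 0.7087.
All moduli strictly greater than 1? No.
Verdict: Not invertible.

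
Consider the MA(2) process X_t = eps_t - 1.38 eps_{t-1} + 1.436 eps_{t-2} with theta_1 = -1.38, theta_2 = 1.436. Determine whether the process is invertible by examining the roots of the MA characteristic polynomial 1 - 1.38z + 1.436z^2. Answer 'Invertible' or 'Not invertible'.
\text{Not invertible}

The MA(q) characteristic polynomial is P(z) = 1 - 1.38z + 1.436z^2.
Invertibility requires all roots to lie outside the unit circle, i.e. |z| > 1 for every root.
Set 1 + (-1.38) z + (1.436) z^2 = 0, i.e. a z^2 + b z + c = 0 with a = 1.436, b = -1.38, c = 1.
Discriminant D = b^2 - 4ac = (-1.38)^2 - 4*(1.436)*1 = 1.9044 - (5.744) = -3.8396.
D < 0, so the roots are the complex-conjugate pair z = (-b +/- i sqrt(-D)) / (2a) = 0.4805 +/- 0.6823i.
For a conjugate pair |z|^2 = z * conj(z) = (product of roots) = c/a = 1/(1.436) = 0.696379, so |z| = sqrt(0.696379) = 0.8345 for both roots.
Moduli of all roots: 0.8345, 0.8345.
All moduli strictly greater than 1? No.
Verdict: Not invertible.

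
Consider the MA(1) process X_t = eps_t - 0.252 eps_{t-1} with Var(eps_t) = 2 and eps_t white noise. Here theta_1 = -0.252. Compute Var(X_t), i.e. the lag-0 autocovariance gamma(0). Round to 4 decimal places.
\gamma(0) = 2.1270

For an MA(q) process X_t = eps_t + sum_i theta_i eps_{t-i} with
Var(eps_t) = sigma^2, the variance is
  gamma(0) = sigma^2 * (1 + sum_i theta_i^2).
  sum_i theta_i^2 = (-0.252)^2 = 0.063504.
  gamma(0) = 2 * (1 + 0.063504) = 2 * 1.063504 = 2.127008, which rounds to 2.1270.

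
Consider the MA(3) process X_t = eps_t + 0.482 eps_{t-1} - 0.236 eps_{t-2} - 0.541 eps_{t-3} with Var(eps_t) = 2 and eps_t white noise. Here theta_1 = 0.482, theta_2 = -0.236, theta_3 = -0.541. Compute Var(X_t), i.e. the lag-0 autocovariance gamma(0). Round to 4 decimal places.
\gamma(0) = 3.1614

For an MA(q) process X_t = eps_t + sum_i theta_i eps_{t-i} with
Var(eps_t) = sigma^2, the variance is
  gamma(0) = sigma^2 * (1 + sum_i theta_i^2).
  sum_i theta_i^2 = (0.482)^2 + (-0.236)^2 + (-0.541)^2 = 0.232324 + 0.055696 + 0.292681 = 0.580701.
  gamma(0) = 2 * (1 + 0.580701) = 2 * 1.580701 = 3.161402, which rounds to 3.1614.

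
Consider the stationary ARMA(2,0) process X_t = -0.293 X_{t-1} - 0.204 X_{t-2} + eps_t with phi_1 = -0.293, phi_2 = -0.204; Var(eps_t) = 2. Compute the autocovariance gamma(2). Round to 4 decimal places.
\gamma(2) = -0.2943

Multiply the model equation by X_{t-k} and take expectations. With theta_0 = psi_0 = 1 and psi_j the MA(infinity) weights, this gives
  gamma(k) - sum_i phi_i gamma(k-i) = c_k,
  c_k = sigma^2 * sum_{j=k..q} theta_j psi_{j-k}   (c_k = 0 for k > q),
using gamma(-m) = gamma(m).
Pure AR (q = 0): c_0 = sigma^2 = 2, c_k = 0 for k >= 1.
Equations for k = 0, 1, 2 (AR order 2, c_2 = 0):
  (E0) gamma(0) = phi_1 gamma(1) + phi_2 gamma(2) + c_0
  (E1) gamma(1) = phi_1 gamma(0) + phi_2 gamma(1) + c_1
  (E2) gamma(2) = phi_1 gamma(1) + phi_2 gamma(0)
From (E1): gamma(1) = A gamma(0) + B with
  A = phi_1 / (1 - phi_2) = -0.293 / 1.204 = -0.243355,   B = c_1 / (1 - phi_2) = 0 / 1.204 = 0.
Insert (E2) into (E0): gamma(0) (1 - phi_2^2) = phi_1 (1 + phi_2) gamma(1) + c_0.
  phi_1 (1 + phi_2) = (-0.293)(0.796) = -0.233228,   1 - phi_2^2 = 0.958384.
Replace gamma(1) by A gamma(0) + B and collect gamma(0):
  gamma(0) [0.958384 - (-0.233228)(-0.243355)] = c_0 = 2
  gamma(0) * 0.901627 = 2
  gamma(0) = 2 / 0.901627 = 2.218213.
  gamma(1) = A gamma(0) = (-0.243355)(2.218213) = -0.539814.
  gamma(2) = phi_1 gamma(1) + phi_2 gamma(0) = (-0.293)(-0.539814) + (-0.204)(2.218213) = -0.29435.
Therefore gamma(2) = -0.2943 (to 4 decimal places).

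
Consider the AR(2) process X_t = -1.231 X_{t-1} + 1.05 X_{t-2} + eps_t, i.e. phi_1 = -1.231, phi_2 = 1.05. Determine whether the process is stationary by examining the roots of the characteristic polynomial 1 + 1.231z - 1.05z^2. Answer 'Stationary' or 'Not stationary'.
\text{Not stationary}

The AR(p) characteristic polynomial is P(z) = 1 + 1.231z - 1.05z^2.
Stationarity requires all roots to lie outside the unit circle, i.e. |z| > 1 for every root.
Set 1 + (1.231) z + (-1.05) z^2 = 0, i.e. a z^2 + b z + c = 0 with a = -1.05, b = 1.231, c = 1.
Discriminant D = b^2 - 4ac = (1.231)^2 - 4*(-1.05)*1 = 1.515361 - (-4.2) = 5.715361.
D >= 0, so the roots are real: z = (-b +/- sqrt(D)) / (2a) = (-1.231 +/- 2.390682) / (-2.1).
  z_1 = (-1.231 + 2.390682) / (-2.1) = -0.5522,   |z_1| = 0.5522.
  z_2 = (-1.231 - 2.390682) / (-2.1) = 1.7246,   |z_2| = 1.7246.
Moduli of all roots: 0.5522, 1.7246.
All moduli strictly greater than 1? No.
Verdict: Not stationary.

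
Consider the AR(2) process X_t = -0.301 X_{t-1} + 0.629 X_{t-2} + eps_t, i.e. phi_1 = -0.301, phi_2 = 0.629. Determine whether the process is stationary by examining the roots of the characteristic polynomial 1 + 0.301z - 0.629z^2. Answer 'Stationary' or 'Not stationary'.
\text{Stationary}

The AR(p) characteristic polynomial is P(z) = 1 + 0.301z - 0.629z^2.
Stationarity requires all roots to lie outside the unit circle, i.e. |z| > 1 for every root.
Set 1 + (0.301) z + (-0.629) z^2 = 0, i.e. a z^2 + b z + c = 0 with a = -0.629, b = 0.301, c = 1.
Discriminant D = b^2 - 4ac = (0.301)^2 - 4*(-0.629)*1 = 0.090601 - (-2.516) = 2.606601.
D >= 0, so the roots are real: z = (-b +/- sqrt(D)) / (2a) = (-0.301 +/- 1.614497) / (-1.258).
  z_1 = (-0.301 + 1.614497) / (-1.258) = -1.0441,   |z_1| = 1.0441.
  z_2 = (-0.301 - 1.614497) / (-1.258) = 1.5227,   |z_2| = 1.5227.
Moduli of all roots: 1.0441, 1.5227.
All moduli strictly greater than 1? Yes.
Verdict: Stationary.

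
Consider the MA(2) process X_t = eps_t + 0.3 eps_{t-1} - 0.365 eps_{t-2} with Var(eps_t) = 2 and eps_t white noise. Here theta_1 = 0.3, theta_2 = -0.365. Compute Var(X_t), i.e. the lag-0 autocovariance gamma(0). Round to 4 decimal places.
\gamma(0) = 2.4465

For an MA(q) process X_t = eps_t + sum_i theta_i eps_{t-i} with
Var(eps_t) = sigma^2, the variance is
  gamma(0) = sigma^2 * (1 + sum_i theta_i^2).
  sum_i theta_i^2 = (0.3)^2 + (-0.365)^2 = 0.09 + 0.133225 = 0.223225.
  gamma(0) = 2 * (1 + 0.223225) = 2 * 1.223225 = 2.44645, which rounds to 2.4465.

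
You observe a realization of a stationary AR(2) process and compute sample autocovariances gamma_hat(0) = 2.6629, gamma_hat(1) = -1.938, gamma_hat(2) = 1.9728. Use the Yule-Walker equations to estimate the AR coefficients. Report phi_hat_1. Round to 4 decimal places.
\hat\phi_{1} = -0.4010

The Yule-Walker equations for an AR(p) process read, in matrix form,
  Gamma_p phi = r_p,   with   (Gamma_p)_{ij} = gamma(|i - j|),
                       (r_p)_i = gamma(i),   i,j = 1..p.
Substitute the sample gammas (Toeplitz matrix and right-hand side of size 2):
  Gamma_p = [[2.6629, -1.938], [-1.938, 2.6629]]
  r_p     = [-1.938, 1.9728]
Written out:
  2.6629 phi_1 - 1.938 phi_2 = -1.938
  -1.938 phi_1 + 2.6629 phi_2 = 1.9728
Solve by Cramer's rule:
  det = gamma(0)^2 - gamma(1)^2 = (2.6629)^2 - (-1.938)^2 = 7.09103641 - 3.755844 = 3.33519241
  phi_hat_1 = [gamma(1) gamma(0) - gamma(1) gamma(2)] / det = [(-1.938)(2.6629) - (-1.938)(1.9728)] / 3.33519241 = -1.3374138 / 3.33519241 = -0.401
  phi_hat_2 = [gamma(0) gamma(2) - gamma(1)^2] / det = [(2.6629)(1.9728) - (-1.938)^2] / 3.33519241 = 1.49752512 / 3.33519241 = 0.449
So phi_hat = [-0.4010, 0.4490].
Therefore phi_hat_1 = -0.4010.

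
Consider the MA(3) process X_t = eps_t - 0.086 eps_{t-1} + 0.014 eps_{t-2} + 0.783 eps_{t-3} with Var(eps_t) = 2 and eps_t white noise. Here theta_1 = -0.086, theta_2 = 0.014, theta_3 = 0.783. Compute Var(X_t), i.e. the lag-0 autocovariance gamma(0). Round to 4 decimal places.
\gamma(0) = 3.2414

For an MA(q) process X_t = eps_t + sum_i theta_i eps_{t-i} with
Var(eps_t) = sigma^2, the variance is
  gamma(0) = sigma^2 * (1 + sum_i theta_i^2).
  sum_i theta_i^2 = (-0.086)^2 + (0.014)^2 + (0.783)^2 = 0.007396 + 0.000196 + 0.613089 = 0.620681.
  gamma(0) = 2 * (1 + 0.620681) = 2 * 1.620681 = 3.241362, which rounds to 3.2414.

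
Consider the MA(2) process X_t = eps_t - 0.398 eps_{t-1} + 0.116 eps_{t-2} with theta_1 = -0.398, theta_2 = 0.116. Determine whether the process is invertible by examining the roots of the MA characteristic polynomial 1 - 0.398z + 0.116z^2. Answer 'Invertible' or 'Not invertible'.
\text{Invertible}

The MA(q) characteristic polynomial is P(z) = 1 - 0.398z + 0.116z^2.
Invertibility requires all roots to lie outside the unit circle, i.e. |z| > 1 for every root.
Set 1 + (-0.398) z + (0.116) z^2 = 0, i.e. a z^2 + b z + c = 0 with a = 0.116, b = -0.398, c = 1.
Discriminant D = b^2 - 4ac = (-0.398)^2 - 4*(0.116)*1 = 0.158404 - (0.464) = -0.305596.
D < 0, so the roots are the complex-conjugate pair z = (-b +/- i sqrt(-D)) / (2a) = 1.7155 +/- 2.3828i.
For a conjugate pair |z|^2 = z * conj(z) = (product of roots) = c/a = 1/(0.116) = 8.62069, so |z| = sqrt(8.62069) = 2.9361 for both roots.
Moduli of all roots: 2.9361, 2.9361.
All moduli strictly greater than 1? Yes.
Verdict: Invertible.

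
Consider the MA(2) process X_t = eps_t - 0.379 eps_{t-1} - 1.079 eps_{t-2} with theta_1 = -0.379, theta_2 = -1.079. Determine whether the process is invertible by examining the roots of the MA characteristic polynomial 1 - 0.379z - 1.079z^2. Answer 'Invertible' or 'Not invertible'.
\text{Not invertible}

The MA(q) characteristic polynomial is P(z) = 1 - 0.379z - 1.079z^2.
Invertibility requires all roots to lie outside the unit circle, i.e. |z| > 1 for every root.
Set 1 + (-0.379) z + (-1.079) z^2 = 0, i.e. a z^2 + b z + c = 0 with a = -1.079, b = -0.379, c = 1.
Discriminant D = b^2 - 4ac = (-0.379)^2 - 4*(-1.079)*1 = 0.143641 - (-4.316) = 4.459641.
D >= 0, so the roots are real: z = (-b +/- sqrt(D)) / (2a) = (0.379 +/- 2.111786) / (-2.158).
  z_1 = (0.379 + 2.111786) / (-2.158) = -1.1542,   |z_1| = 1.1542.
  z_2 = (0.379 - 2.111786) / (-2.158) = 0.803,   |z_2| = 0.803.
Moduli of all roots: 1.1542, 0.8030.
All moduli strictly greater than 1? No.
Verdict: Not invertible.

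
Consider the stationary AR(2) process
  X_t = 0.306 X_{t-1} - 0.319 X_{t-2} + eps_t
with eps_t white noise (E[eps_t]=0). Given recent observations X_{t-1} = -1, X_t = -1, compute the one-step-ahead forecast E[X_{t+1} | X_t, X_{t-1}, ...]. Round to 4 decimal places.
E[X_{t+1} \mid \mathcal F_t] = 0.0130

For an AR(p) model X_t = c + sum_i phi_i X_{t-i} + eps_t, the
one-step-ahead conditional mean is
  E[X_{t+1} | X_t, ...] = c + sum_i phi_i X_{t+1-i}.
Substitute known values:
  E[X_{t+1} | ...] = (0.306) * (-1) + (-0.319) * (-1)
                   = 0.0130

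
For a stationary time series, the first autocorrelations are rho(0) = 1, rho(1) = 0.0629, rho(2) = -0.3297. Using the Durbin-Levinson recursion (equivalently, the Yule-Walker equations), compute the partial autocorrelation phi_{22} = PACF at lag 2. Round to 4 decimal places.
\phi_{22} = -0.3350

The PACF at lag k is phi_{kk}, the last component of the solution
to the Yule-Walker system G_k phi = r_k where
  (G_k)_{ij} = rho(|i - j|), (r_k)_i = rho(i), i,j = 1..k.
Equivalently, Durbin-Levinson gives phi_{kk} iteratively:
  phi_{11} = rho(1)
  phi_{kk} = [rho(k) - sum_{j=1..k-1} phi_{k-1,j} rho(k-j)]
            / [1 - sum_{j=1..k-1} phi_{k-1,j} rho(j)],
  phi_{k,j} = phi_{k-1,j} - phi_{kk} phi_{k-1,k-j},  j = 1..k-1.
Step k = 1:
  phi_11 = rho(1) = 0.0629.
Step k = 2:
  phi_22 = [rho(2) - phi_11 rho(1)] / [1 - phi_11 rho(1)] = [-0.3297 - (0.0629)(0.0629)] / [1 - (0.0629)(0.0629)]
         = -0.33365641 / 0.99604359 = -0.335.
Therefore phi_{22} = -0.3350.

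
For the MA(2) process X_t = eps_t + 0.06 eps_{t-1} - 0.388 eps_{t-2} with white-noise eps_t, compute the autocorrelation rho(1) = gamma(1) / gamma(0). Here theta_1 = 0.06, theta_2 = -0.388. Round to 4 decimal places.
\rho(1) = 0.0318

For an MA(q) process with theta_0 = 1, the autocovariance is
  gamma(k) = sigma^2 * sum_{i=0..q-k} theta_i * theta_{i+k},
and rho(k) = gamma(k) / gamma(0). Sigma^2 cancels.
  numerator   = (1)*(0.06) + (0.06)*(-0.388) = 0.03672.
  denominator = (1)^2 + (0.06)^2 + (-0.388)^2 = 1.154144.
  rho(1) = 0.03672 / 1.154144 = 0.0318.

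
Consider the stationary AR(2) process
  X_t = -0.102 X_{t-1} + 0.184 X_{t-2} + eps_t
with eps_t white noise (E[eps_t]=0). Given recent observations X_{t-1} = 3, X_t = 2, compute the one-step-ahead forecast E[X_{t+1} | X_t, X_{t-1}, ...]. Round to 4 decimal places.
E[X_{t+1} \mid \mathcal F_t] = 0.3480

For an AR(p) model X_t = c + sum_i phi_i X_{t-i} + eps_t, the
one-step-ahead conditional mean is
  E[X_{t+1} | X_t, ...] = c + sum_i phi_i X_{t+1-i}.
Substitute known values:
  E[X_{t+1} | ...] = (-0.102) * (2) + (0.184) * (3)
                   = 0.3480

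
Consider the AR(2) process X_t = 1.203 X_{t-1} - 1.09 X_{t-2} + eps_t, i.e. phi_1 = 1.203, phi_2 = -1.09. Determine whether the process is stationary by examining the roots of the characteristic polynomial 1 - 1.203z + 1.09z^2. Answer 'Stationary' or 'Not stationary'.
\text{Not stationary}

The AR(p) characteristic polynomial is P(z) = 1 - 1.203z + 1.09z^2.
Stationarity requires all roots to lie outside the unit circle, i.e. |z| > 1 for every root.
Set 1 + (-1.203) z + (1.09) z^2 = 0, i.e. a z^2 + b z + c = 0 with a = 1.09, b = -1.203, c = 1.
Discriminant D = b^2 - 4ac = (-1.203)^2 - 4*(1.09)*1 = 1.447209 - (4.36) = -2.912791.
D < 0, so the roots are the complex-conjugate pair z = (-b +/- i sqrt(-D)) / (2a) = 0.5518 +/- 0.7829i.
For a conjugate pair |z|^2 = z * conj(z) = (product of roots) = c/a = 1/(1.09) = 0.917431, so |z| = sqrt(0.917431) = 0.9578 for both roots.
Moduli of all roots: 0.9578, 0.9578.
All moduli strictly greater than 1? No.
Verdict: Not stationary.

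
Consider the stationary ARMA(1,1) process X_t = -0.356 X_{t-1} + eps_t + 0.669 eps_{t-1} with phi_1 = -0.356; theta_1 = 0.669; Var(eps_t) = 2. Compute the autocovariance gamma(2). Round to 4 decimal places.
\gamma(2) = -0.1944

Multiply the model equation by X_{t-k} and take expectations. With theta_0 = psi_0 = 1 and psi_j the MA(infinity) weights, this gives
  gamma(k) - sum_i phi_i gamma(k-i) = c_k,
  c_k = sigma^2 * sum_{j=k..q} theta_j psi_{j-k}   (c_k = 0 for k > q),
using gamma(-m) = gamma(m).
psi-weights needed (psi_j = theta_j + sum_i phi_i psi_{j-i}):
  psi_1 = theta_1 + phi_1 = 0.669 + (-0.356) = 0.313
Right-hand sides:
  c_0 = sigma^2 (1 + theta_1 psi_1) = 2 * (1 + (0.669)(0.313)) = 2 * 1.209397 = 2.418794
  c_1 = sigma^2 theta_1 = 2 * (0.669) = 1.338
  c_2 = 0
Equations for k = 0 and k = 1 (AR order 1):
  gamma(0) = phi_1 gamma(1) + c_0
  gamma(1) = phi_1 gamma(0) + c_1
Substituting the second into the first: gamma(0) (1 - phi_1^2) = c_0 + phi_1 c_1, so
  gamma(0) = (c_0 + phi_1 c_1) / (1 - phi_1^2) = (2.418794 + (-0.356)(1.338)) / (1 - (-0.356)^2) = 1.942466 / 0.873264 = 2.224374.
  gamma(1) = phi_1 gamma(0) + c_1 = (-0.356)(2.224374) + (1.338) = 0.546123.
For k = 2 (> q): gamma(2) = phi_1 gamma(1) = (-0.356)(0.546123) = -0.19442.
Therefore gamma(2) = -0.1944 (to 4 decimal places).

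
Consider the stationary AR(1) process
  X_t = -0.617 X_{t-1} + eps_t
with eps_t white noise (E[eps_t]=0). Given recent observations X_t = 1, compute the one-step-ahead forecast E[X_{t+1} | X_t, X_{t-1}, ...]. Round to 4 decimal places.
E[X_{t+1} \mid \mathcal F_t] = -0.6170

For an AR(p) model X_t = c + sum_i phi_i X_{t-i} + eps_t, the
one-step-ahead conditional mean is
  E[X_{t+1} | X_t, ...] = c + sum_i phi_i X_{t+1-i}.
Substitute known values:
  E[X_{t+1} | ...] = (-0.617) * (1)
                   = -0.6170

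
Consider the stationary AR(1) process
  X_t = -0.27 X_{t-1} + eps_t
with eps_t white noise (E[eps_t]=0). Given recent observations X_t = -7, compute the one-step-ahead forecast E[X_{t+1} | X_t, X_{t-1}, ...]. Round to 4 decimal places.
E[X_{t+1} \mid \mathcal F_t] = 1.8900

For an AR(p) model X_t = c + sum_i phi_i X_{t-i} + eps_t, the
one-step-ahead conditional mean is
  E[X_{t+1} | X_t, ...] = c + sum_i phi_i X_{t+1-i}.
Substitute known values:
  E[X_{t+1} | ...] = (-0.27) * (-7)
                   = 1.8900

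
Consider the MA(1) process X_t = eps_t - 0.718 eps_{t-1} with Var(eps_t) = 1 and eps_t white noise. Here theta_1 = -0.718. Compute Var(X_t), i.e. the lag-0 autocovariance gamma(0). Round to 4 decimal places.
\gamma(0) = 1.5155

For an MA(q) process X_t = eps_t + sum_i theta_i eps_{t-i} with
Var(eps_t) = sigma^2, the variance is
  gamma(0) = sigma^2 * (1 + sum_i theta_i^2).
  sum_i theta_i^2 = (-0.718)^2 = 0.515524.
  gamma(0) = 1 * (1 + 0.515524) = 1 * 1.515524 = 1.515524, which rounds to 1.5155.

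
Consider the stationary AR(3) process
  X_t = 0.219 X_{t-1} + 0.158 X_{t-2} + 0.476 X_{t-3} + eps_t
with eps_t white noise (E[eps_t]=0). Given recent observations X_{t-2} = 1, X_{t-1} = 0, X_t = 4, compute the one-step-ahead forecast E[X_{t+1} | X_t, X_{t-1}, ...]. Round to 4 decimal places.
E[X_{t+1} \mid \mathcal F_t] = 1.3520

For an AR(p) model X_t = c + sum_i phi_i X_{t-i} + eps_t, the
one-step-ahead conditional mean is
  E[X_{t+1} | X_t, ...] = c + sum_i phi_i X_{t+1-i}.
Substitute known values:
  E[X_{t+1} | ...] = (0.219) * (4) + (0.158) * (0) + (0.476) * (1)
                   = 1.3520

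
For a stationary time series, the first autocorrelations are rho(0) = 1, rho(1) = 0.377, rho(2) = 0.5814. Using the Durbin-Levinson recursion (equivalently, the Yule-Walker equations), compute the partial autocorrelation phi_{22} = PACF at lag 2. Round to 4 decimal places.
\phi_{22} = 0.5120

The PACF at lag k is phi_{kk}, the last component of the solution
to the Yule-Walker system G_k phi = r_k where
  (G_k)_{ij} = rho(|i - j|), (r_k)_i = rho(i), i,j = 1..k.
Equivalently, Durbin-Levinson gives phi_{kk} iteratively:
  phi_{11} = rho(1)
  phi_{kk} = [rho(k) - sum_{j=1..k-1} phi_{k-1,j} rho(k-j)]
            / [1 - sum_{j=1..k-1} phi_{k-1,j} rho(j)],
  phi_{k,j} = phi_{k-1,j} - phi_{kk} phi_{k-1,k-j},  j = 1..k-1.
Step k = 1:
  phi_11 = rho(1) = 0.377.
Step k = 2:
  phi_22 = [rho(2) - phi_11 rho(1)] / [1 - phi_11 rho(1)] = [0.5814 - (0.377)(0.377)] / [1 - (0.377)(0.377)]
         = 0.439271 / 0.857871 = 0.512.
Therefore phi_{22} = 0.5120.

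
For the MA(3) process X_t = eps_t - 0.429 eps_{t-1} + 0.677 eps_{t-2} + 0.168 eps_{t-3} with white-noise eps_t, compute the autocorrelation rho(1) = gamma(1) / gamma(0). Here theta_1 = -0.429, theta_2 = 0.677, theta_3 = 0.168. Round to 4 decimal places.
\rho(1) = -0.3626

For an MA(q) process with theta_0 = 1, the autocovariance is
  gamma(k) = sigma^2 * sum_{i=0..q-k} theta_i * theta_{i+k},
and rho(k) = gamma(k) / gamma(0). Sigma^2 cancels.
  numerator   = (1)*(-0.429) + (-0.429)*(0.677) + (0.677)*(0.168) = -0.605697.
  denominator = (1)^2 + (-0.429)^2 + (0.677)^2 + (0.168)^2 = 1.670594.
  rho(1) = -0.605697 / 1.670594 = -0.3626.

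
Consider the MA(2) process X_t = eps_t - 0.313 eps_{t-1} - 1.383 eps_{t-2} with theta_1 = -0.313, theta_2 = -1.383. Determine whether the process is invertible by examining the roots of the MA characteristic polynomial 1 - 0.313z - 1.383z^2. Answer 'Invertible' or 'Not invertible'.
\text{Not invertible}

The MA(q) characteristic polynomial is P(z) = 1 - 0.313z - 1.383z^2.
Invertibility requires all roots to lie outside the unit circle, i.e. |z| > 1 for every root.
Set 1 + (-0.313) z + (-1.383) z^2 = 0, i.e. a z^2 + b z + c = 0 with a = -1.383, b = -0.313, c = 1.
Discriminant D = b^2 - 4ac = (-0.313)^2 - 4*(-1.383)*1 = 0.097969 - (-5.532) = 5.629969.
D >= 0, so the roots are real: z = (-b +/- sqrt(D)) / (2a) = (0.313 +/- 2.372756) / (-2.766).
  z_1 = (0.313 + 2.372756) / (-2.766) = -0.971,   |z_1| = 0.971.
  z_2 = (0.313 - 2.372756) / (-2.766) = 0.7447,   |z_2| = 0.7447.
Moduli of all roots: 0.9710, 0.7447.
All moduli strictly greater than 1? No.
Verdict: Not invertible.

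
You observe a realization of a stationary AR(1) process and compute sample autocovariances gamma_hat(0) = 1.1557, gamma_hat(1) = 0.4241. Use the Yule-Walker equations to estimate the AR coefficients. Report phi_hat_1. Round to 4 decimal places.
\hat\phi_{1} = 0.3670

The Yule-Walker equations for an AR(p) process read, in matrix form,
  Gamma_p phi = r_p,   with   (Gamma_p)_{ij} = gamma(|i - j|),
                       (r_p)_i = gamma(i),   i,j = 1..p.
Substitute the sample gammas (Toeplitz matrix and right-hand side of size 1):
  Gamma_p = [[1.1557]]
  r_p     = [0.4241]
With p = 1 this is the single equation gamma(0) phi_1 = gamma(1):
  phi_hat_1 = gamma(1) / gamma(0) = 0.4241 / 1.1557 = 0.3670.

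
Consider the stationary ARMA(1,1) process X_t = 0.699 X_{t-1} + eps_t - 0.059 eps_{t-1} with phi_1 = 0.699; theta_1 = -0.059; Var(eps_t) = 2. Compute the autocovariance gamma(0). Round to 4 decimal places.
\gamma(0) = 3.6019

Multiply the model equation by X_{t-k} and take expectations. With theta_0 = psi_0 = 1 and psi_j the MA(infinity) weights, this gives
  gamma(k) - sum_i phi_i gamma(k-i) = c_k,
  c_k = sigma^2 * sum_{j=k..q} theta_j psi_{j-k}   (c_k = 0 for k > q),
using gamma(-m) = gamma(m).
psi-weights needed (psi_j = theta_j + sum_i phi_i psi_{j-i}):
  psi_1 = theta_1 + phi_1 = -0.059 + (0.699) = 0.64
Right-hand sides:
  c_0 = sigma^2 (1 + theta_1 psi_1) = 2 * (1 + (-0.059)(0.64)) = 2 * 0.96224 = 1.92448
  c_1 = sigma^2 theta_1 = 2 * (-0.059) = -0.118
  c_2 = 0
Equations for k = 0 and k = 1 (AR order 1):
  gamma(0) = phi_1 gamma(1) + c_0
  gamma(1) = phi_1 gamma(0) + c_1
Substituting the second into the first: gamma(0) (1 - phi_1^2) = c_0 + phi_1 c_1, so
  gamma(0) = (c_0 + phi_1 c_1) / (1 - phi_1^2) = (1.92448 + (0.699)(-0.118)) / (1 - (0.699)^2) = 1.841998 / 0.511399 = 3.60188.
Therefore gamma(0) = 3.6019 (to 4 decimal places).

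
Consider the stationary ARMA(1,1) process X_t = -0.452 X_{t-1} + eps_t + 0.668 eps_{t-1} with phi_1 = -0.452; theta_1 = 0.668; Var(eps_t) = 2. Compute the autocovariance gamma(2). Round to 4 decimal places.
\gamma(2) = -0.1713

Multiply the model equation by X_{t-k} and take expectations. With theta_0 = psi_0 = 1 and psi_j the MA(infinity) weights, this gives
  gamma(k) - sum_i phi_i gamma(k-i) = c_k,
  c_k = sigma^2 * sum_{j=k..q} theta_j psi_{j-k}   (c_k = 0 for k > q),
using gamma(-m) = gamma(m).
psi-weights needed (psi_j = theta_j + sum_i phi_i psi_{j-i}):
  psi_1 = theta_1 + phi_1 = 0.668 + (-0.452) = 0.216
Right-hand sides:
  c_0 = sigma^2 (1 + theta_1 psi_1) = 2 * (1 + (0.668)(0.216)) = 2 * 1.144288 = 2.288576
  c_1 = sigma^2 theta_1 = 2 * (0.668) = 1.336
  c_2 = 0
Equations for k = 0 and k = 1 (AR order 1):
  gamma(0) = phi_1 gamma(1) + c_0
  gamma(1) = phi_1 gamma(0) + c_1
Substituting the second into the first: gamma(0) (1 - phi_1^2) = c_0 + phi_1 c_1, so
  gamma(0) = (c_0 + phi_1 c_1) / (1 - phi_1^2) = (2.288576 + (-0.452)(1.336)) / (1 - (-0.452)^2) = 1.684704 / 0.795696 = 2.117271.
  gamma(1) = phi_1 gamma(0) + c_1 = (-0.452)(2.117271) + (1.336) = 0.378994.
For k = 2 (> q): gamma(2) = phi_1 gamma(1) = (-0.452)(0.378994) = -0.171305.
Therefore gamma(2) = -0.1713 (to 4 decimal places).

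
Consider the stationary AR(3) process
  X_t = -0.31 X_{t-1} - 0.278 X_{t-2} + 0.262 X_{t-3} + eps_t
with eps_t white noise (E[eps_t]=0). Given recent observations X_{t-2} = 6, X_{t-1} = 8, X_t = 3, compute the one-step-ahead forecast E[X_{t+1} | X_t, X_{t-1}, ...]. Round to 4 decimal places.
E[X_{t+1} \mid \mathcal F_t] = -1.5820

For an AR(p) model X_t = c + sum_i phi_i X_{t-i} + eps_t, the
one-step-ahead conditional mean is
  E[X_{t+1} | X_t, ...] = c + sum_i phi_i X_{t+1-i}.
Substitute known values:
  E[X_{t+1} | ...] = (-0.31) * (3) + (-0.278) * (8) + (0.262) * (6)
                   = -1.5820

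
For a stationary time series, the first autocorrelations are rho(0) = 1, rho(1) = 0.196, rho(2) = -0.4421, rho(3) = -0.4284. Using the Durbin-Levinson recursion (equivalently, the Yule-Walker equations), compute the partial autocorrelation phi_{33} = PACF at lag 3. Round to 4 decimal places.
\phi_{33} = -0.2779

The PACF at lag k is phi_{kk}, the last component of the solution
to the Yule-Walker system G_k phi = r_k where
  (G_k)_{ij} = rho(|i - j|), (r_k)_i = rho(i), i,j = 1..k.
Equivalently, Durbin-Levinson gives phi_{kk} iteratively:
  phi_{11} = rho(1)
  phi_{kk} = [rho(k) - sum_{j=1..k-1} phi_{k-1,j} rho(k-j)]
            / [1 - sum_{j=1..k-1} phi_{k-1,j} rho(j)],
  phi_{k,j} = phi_{k-1,j} - phi_{kk} phi_{k-1,k-j},  j = 1..k-1.
Step k = 1:
  phi_11 = rho(1) = 0.196.
Step k = 2:
  phi_22 = [rho(2) - phi_11 rho(1)] / [1 - phi_11 rho(1)] = [-0.4421 - (0.196)(0.196)] / [1 - (0.196)(0.196)]
         = -0.480516 / 0.961584 = -0.499713.
  Update: phi_21 = phi_11 - phi_22 phi_11 = 0.196 - (-0.499713)(0.196) = 0.293944.
Step k = 3:
  phi_33 = [rho(3) - phi_21 rho(2) - phi_22 rho(1)] / [1 - phi_21 rho(1) - phi_22 rho(2)]
    numerator   = -0.4284 - (0.293944)(-0.4421) - (-0.499713)(0.196) = -0.20050373
    denominator = 1 - (0.293944)(0.196) - (-0.499713)(-0.4421) = 0.72146392
  phi_33 = -0.20050373 / 0.72146392 = -0.2779.
Therefore phi_{33} = -0.2779.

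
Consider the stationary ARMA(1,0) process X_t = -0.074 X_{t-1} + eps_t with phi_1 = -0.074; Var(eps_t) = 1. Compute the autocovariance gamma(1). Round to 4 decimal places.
\gamma(1) = -0.0744

Multiply the model equation by X_{t-k} and take expectations. With theta_0 = psi_0 = 1 and psi_j the MA(infinity) weights, this gives
  gamma(k) - sum_i phi_i gamma(k-i) = c_k,
  c_k = sigma^2 * sum_{j=k..q} theta_j psi_{j-k}   (c_k = 0 for k > q),
using gamma(-m) = gamma(m).
Pure AR (q = 0): c_0 = sigma^2 = 1, c_k = 0 for k >= 1.
Equations for k = 0 and k = 1 (AR order 1):
  gamma(0) = phi_1 gamma(1) + c_0
  gamma(1) = phi_1 gamma(0) + c_1
Substituting the second into the first: gamma(0) (1 - phi_1^2) = c_0 + phi_1 c_1, so
  gamma(0) = c_0 / (1 - phi_1^2) = 1 / (1 - (-0.074)^2) = 1 / 0.994524 = 1.005506.
  gamma(1) = phi_1 gamma(0) = (-0.074)(1.005506) = -0.074407.
Therefore gamma(1) = -0.0744 (to 4 decimal places).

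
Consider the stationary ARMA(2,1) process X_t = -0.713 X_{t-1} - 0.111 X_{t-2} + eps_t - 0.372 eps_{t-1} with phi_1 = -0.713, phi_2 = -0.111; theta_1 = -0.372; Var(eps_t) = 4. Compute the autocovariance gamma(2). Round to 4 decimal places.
\gamma(2) = 4.8112

Multiply the model equation by X_{t-k} and take expectations. With theta_0 = psi_0 = 1 and psi_j the MA(infinity) weights, this gives
  gamma(k) - sum_i phi_i gamma(k-i) = c_k,
  c_k = sigma^2 * sum_{j=k..q} theta_j psi_{j-k}   (c_k = 0 for k > q),
using gamma(-m) = gamma(m).
psi-weights needed (psi_j = theta_j + sum_i phi_i psi_{j-i}):
  psi_1 = theta_1 + phi_1 = -0.372 + (-0.713) = -1.085
Right-hand sides:
  c_0 = sigma^2 (1 + theta_1 psi_1) = 4 * (1 + (-0.372)(-1.085)) = 4 * 1.40362 = 5.61448
  c_1 = sigma^2 theta_1 = 4 * (-0.372) = -1.488
  c_2 = 0
Equations for k = 0, 1, 2 (AR order 2, c_2 = 0):
  (E0) gamma(0) = phi_1 gamma(1) + phi_2 gamma(2) + c_0
  (E1) gamma(1) = phi_1 gamma(0) + phi_2 gamma(1) + c_1
  (E2) gamma(2) = phi_1 gamma(1) + phi_2 gamma(0)
From (E1): gamma(1) = A gamma(0) + B with
  A = phi_1 / (1 - phi_2) = -0.713 / 1.111 = -0.641764,   B = c_1 / (1 - phi_2) = -1.488 / 1.111 = -1.339334.
Insert (E2) into (E0): gamma(0) (1 - phi_2^2) = phi_1 (1 + phi_2) gamma(1) + c_0.
  phi_1 (1 + phi_2) = (-0.713)(0.889) = -0.633857,   1 - phi_2^2 = 0.987679.
Replace gamma(1) by A gamma(0) + B and collect gamma(0):
  gamma(0) [0.987679 - (-0.633857)(-0.641764)] = (-0.633857)(-1.339334) + 5.61448
  gamma(0) * 0.580892 = 6.463426
  gamma(0) = 6.463426 / 0.580892 = 11.126721.
  gamma(1) = A gamma(0) + B = (-0.641764)(11.126721) + (-1.339334) = -8.480065.
  gamma(2) = phi_1 gamma(1) + phi_2 gamma(0) = (-0.713)(-8.480065) + (-0.111)(11.126721) = 4.81122.
Therefore gamma(2) = 4.8112 (to 4 decimal places).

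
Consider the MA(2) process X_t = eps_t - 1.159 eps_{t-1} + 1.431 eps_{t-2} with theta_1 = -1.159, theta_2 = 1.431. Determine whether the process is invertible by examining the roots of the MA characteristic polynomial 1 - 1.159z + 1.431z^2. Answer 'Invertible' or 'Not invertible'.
\text{Not invertible}

The MA(q) characteristic polynomial is P(z) = 1 - 1.159z + 1.431z^2.
Invertibility requires all roots to lie outside the unit circle, i.e. |z| > 1 for every root.
Set 1 + (-1.159) z + (1.431) z^2 = 0, i.e. a z^2 + b z + c = 0 with a = 1.431, b = -1.159, c = 1.
Discriminant D = b^2 - 4ac = (-1.159)^2 - 4*(1.431)*1 = 1.343281 - (5.724) = -4.380719.
D < 0, so the roots are the complex-conjugate pair z = (-b +/- i sqrt(-D)) / (2a) = 0.405 +/- 0.7313i.
For a conjugate pair |z|^2 = z * conj(z) = (product of roots) = c/a = 1/(1.431) = 0.698812, so |z| = sqrt(0.698812) = 0.8359 for both roots.
Moduli of all roots: 0.8359, 0.8359.
All moduli strictly greater than 1? No.
Verdict: Not invertible.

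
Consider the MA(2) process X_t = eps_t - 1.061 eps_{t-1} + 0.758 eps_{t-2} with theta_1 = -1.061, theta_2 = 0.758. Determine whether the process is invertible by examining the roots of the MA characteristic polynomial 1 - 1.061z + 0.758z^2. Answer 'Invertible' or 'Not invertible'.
\text{Invertible}

The MA(q) characteristic polynomial is P(z) = 1 - 1.061z + 0.758z^2.
Invertibility requires all roots to lie outside the unit circle, i.e. |z| > 1 for every root.
Set 1 + (-1.061) z + (0.758) z^2 = 0, i.e. a z^2 + b z + c = 0 with a = 0.758, b = -1.061, c = 1.
Discriminant D = b^2 - 4ac = (-1.061)^2 - 4*(0.758)*1 = 1.125721 - (3.032) = -1.906279.
D < 0, so the roots are the complex-conjugate pair z = (-b +/- i sqrt(-D)) / (2a) = 0.6999 +/- 0.9107i.
For a conjugate pair |z|^2 = z * conj(z) = (product of roots) = c/a = 1/(0.758) = 1.319261, so |z| = sqrt(1.319261) = 1.1486 for both roots.
Moduli of all roots: 1.1486, 1.1486.
All moduli strictly greater than 1? Yes.
Verdict: Invertible.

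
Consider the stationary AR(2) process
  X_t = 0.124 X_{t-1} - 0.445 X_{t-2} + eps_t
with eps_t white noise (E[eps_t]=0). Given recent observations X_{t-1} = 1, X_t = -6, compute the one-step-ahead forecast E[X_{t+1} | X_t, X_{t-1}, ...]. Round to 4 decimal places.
E[X_{t+1} \mid \mathcal F_t] = -1.1890

For an AR(p) model X_t = c + sum_i phi_i X_{t-i} + eps_t, the
one-step-ahead conditional mean is
  E[X_{t+1} | X_t, ...] = c + sum_i phi_i X_{t+1-i}.
Substitute known values:
  E[X_{t+1} | ...] = (0.124) * (-6) + (-0.445) * (1)
                   = -1.1890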